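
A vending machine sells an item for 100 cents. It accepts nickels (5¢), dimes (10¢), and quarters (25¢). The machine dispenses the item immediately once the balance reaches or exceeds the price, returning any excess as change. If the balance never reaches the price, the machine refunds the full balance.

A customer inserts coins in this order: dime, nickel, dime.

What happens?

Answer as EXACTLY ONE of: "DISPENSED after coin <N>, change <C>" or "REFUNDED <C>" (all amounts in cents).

Answer: REFUNDED 25

Derivation:
Price: 100¢
Coin 1 (dime, 10¢): balance = 10¢
Coin 2 (nickel, 5¢): balance = 15¢
Coin 3 (dime, 10¢): balance = 25¢
All coins inserted, balance 25¢ < price 100¢ → REFUND 25¢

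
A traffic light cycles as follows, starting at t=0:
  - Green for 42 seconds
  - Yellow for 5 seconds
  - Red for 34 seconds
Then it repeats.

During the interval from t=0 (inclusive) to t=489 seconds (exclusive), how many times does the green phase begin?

Answer: 7

Derivation:
Cycle = 42+5+34 = 81s
green phase starts at t = k*81 + 0 for k=0,1,2,...
Need k*81+0 < 489 → k < 6.037
k ∈ {0, ..., 6} → 7 starts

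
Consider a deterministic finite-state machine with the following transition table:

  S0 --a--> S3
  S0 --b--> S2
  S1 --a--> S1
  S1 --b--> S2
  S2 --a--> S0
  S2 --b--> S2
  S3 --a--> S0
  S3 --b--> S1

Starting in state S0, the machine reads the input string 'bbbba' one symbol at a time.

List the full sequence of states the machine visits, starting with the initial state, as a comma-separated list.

Answer: S0, S2, S2, S2, S2, S0

Derivation:
Start: S0
  read 'b': S0 --b--> S2
  read 'b': S2 --b--> S2
  read 'b': S2 --b--> S2
  read 'b': S2 --b--> S2
  read 'a': S2 --a--> S0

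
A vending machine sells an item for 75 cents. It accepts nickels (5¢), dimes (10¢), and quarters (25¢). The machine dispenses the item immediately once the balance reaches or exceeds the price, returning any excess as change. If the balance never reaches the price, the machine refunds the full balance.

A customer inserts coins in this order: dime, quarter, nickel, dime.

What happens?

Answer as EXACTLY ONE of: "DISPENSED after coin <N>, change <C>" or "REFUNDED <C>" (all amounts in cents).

Answer: REFUNDED 50

Derivation:
Price: 75¢
Coin 1 (dime, 10¢): balance = 10¢
Coin 2 (quarter, 25¢): balance = 35¢
Coin 3 (nickel, 5¢): balance = 40¢
Coin 4 (dime, 10¢): balance = 50¢
All coins inserted, balance 50¢ < price 75¢ → REFUND 50¢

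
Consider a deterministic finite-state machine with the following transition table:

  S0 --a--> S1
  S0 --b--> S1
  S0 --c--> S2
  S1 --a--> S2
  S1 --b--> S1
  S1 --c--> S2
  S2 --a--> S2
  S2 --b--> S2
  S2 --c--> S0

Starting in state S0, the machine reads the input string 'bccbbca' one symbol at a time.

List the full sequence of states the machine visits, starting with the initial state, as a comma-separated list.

Start: S0
  read 'b': S0 --b--> S1
  read 'c': S1 --c--> S2
  read 'c': S2 --c--> S0
  read 'b': S0 --b--> S1
  read 'b': S1 --b--> S1
  read 'c': S1 --c--> S2
  read 'a': S2 --a--> S2

Answer: S0, S1, S2, S0, S1, S1, S2, S2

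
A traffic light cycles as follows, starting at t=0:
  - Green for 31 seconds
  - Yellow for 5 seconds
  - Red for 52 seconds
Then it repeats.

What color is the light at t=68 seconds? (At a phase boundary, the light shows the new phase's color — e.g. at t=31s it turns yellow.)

Cycle length = 31 + 5 + 52 = 88s
t = 68, phase_t = 68 mod 88 = 68
68 >= 36 → RED

Answer: red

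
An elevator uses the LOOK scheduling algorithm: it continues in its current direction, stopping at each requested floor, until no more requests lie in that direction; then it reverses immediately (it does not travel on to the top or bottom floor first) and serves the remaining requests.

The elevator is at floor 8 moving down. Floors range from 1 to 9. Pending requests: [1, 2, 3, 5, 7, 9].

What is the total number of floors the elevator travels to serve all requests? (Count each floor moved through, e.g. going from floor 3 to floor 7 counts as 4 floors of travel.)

Start at floor 8 moving down, LOOK stop order: [7, 5, 3, 2, 1, 9]
  8 → 7: |7-8| = 1, total = 1
  7 → 5: |5-7| = 2, total = 3
  5 → 3: |3-5| = 2, total = 5
  3 → 2: |2-3| = 1, total = 6
  2 → 1: |1-2| = 1, total = 7
  1 → 9: |9-1| = 8, total = 15

Answer: 15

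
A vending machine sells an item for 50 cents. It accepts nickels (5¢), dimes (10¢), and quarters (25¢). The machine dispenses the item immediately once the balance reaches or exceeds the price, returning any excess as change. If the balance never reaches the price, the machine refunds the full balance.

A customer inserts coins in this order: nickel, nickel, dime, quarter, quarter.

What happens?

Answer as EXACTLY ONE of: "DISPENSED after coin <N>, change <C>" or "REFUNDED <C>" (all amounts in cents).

Price: 50¢
Coin 1 (nickel, 5¢): balance = 5¢
Coin 2 (nickel, 5¢): balance = 10¢
Coin 3 (dime, 10¢): balance = 20¢
Coin 4 (quarter, 25¢): balance = 45¢
Coin 5 (quarter, 25¢): balance = 70¢
  → balance >= price → DISPENSE, change = 70 - 50 = 20¢

Answer: DISPENSED after coin 5, change 20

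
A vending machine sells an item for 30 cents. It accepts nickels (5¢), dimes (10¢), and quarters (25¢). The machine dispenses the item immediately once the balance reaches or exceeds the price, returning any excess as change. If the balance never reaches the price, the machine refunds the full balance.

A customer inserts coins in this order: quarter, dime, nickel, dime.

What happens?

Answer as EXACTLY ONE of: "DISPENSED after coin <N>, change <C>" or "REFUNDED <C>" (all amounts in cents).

Answer: DISPENSED after coin 2, change 5

Derivation:
Price: 30¢
Coin 1 (quarter, 25¢): balance = 25¢
Coin 2 (dime, 10¢): balance = 35¢
  → balance >= price → DISPENSE, change = 35 - 30 = 5¢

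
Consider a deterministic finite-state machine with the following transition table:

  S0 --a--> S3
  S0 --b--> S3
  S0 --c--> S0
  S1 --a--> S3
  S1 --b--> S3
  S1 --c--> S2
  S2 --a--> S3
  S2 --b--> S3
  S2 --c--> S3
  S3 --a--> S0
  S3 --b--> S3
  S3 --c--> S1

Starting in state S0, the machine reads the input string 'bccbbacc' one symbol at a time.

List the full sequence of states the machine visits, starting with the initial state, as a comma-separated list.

Answer: S0, S3, S1, S2, S3, S3, S0, S0, S0

Derivation:
Start: S0
  read 'b': S0 --b--> S3
  read 'c': S3 --c--> S1
  read 'c': S1 --c--> S2
  read 'b': S2 --b--> S3
  read 'b': S3 --b--> S3
  read 'a': S3 --a--> S0
  read 'c': S0 --c--> S0
  read 'c': S0 --c--> S0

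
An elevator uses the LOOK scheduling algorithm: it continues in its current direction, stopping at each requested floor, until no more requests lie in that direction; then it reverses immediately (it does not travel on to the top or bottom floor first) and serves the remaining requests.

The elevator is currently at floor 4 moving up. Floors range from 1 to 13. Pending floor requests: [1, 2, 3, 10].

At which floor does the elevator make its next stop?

Current floor: 4, direction: up
Requests above: [10]
Requests below: [1, 2, 3]
Moving up and requests lie above → nearest above is min([10]) = 10

Answer: 10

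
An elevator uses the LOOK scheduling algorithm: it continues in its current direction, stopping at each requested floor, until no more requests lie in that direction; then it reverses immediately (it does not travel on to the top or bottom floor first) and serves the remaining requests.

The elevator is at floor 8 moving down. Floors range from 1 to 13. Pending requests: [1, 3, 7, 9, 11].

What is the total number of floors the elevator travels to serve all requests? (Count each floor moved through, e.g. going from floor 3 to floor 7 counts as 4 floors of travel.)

Start at floor 8 moving down, LOOK stop order: [7, 3, 1, 9, 11]
  8 → 7: |7-8| = 1, total = 1
  7 → 3: |3-7| = 4, total = 5
  3 → 1: |1-3| = 2, total = 7
  1 → 9: |9-1| = 8, total = 15
  9 → 11: |11-9| = 2, total = 17

Answer: 17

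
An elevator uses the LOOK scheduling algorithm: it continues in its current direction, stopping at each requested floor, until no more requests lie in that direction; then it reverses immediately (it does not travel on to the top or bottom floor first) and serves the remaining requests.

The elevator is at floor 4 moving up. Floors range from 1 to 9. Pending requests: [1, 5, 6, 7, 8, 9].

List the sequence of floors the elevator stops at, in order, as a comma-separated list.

Current: 4, moving UP
Serve above first (ascending): [5, 6, 7, 8, 9]
Then reverse, serve below (descending): [1]

Answer: 5, 6, 7, 8, 9, 1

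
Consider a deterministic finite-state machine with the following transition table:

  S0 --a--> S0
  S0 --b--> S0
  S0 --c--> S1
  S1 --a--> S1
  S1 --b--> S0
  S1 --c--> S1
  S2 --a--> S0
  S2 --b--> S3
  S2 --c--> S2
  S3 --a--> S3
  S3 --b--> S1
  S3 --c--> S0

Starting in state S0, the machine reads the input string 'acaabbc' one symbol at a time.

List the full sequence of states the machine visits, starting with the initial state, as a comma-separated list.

Answer: S0, S0, S1, S1, S1, S0, S0, S1

Derivation:
Start: S0
  read 'a': S0 --a--> S0
  read 'c': S0 --c--> S1
  read 'a': S1 --a--> S1
  read 'a': S1 --a--> S1
  read 'b': S1 --b--> S0
  read 'b': S0 --b--> S0
  read 'c': S0 --c--> S1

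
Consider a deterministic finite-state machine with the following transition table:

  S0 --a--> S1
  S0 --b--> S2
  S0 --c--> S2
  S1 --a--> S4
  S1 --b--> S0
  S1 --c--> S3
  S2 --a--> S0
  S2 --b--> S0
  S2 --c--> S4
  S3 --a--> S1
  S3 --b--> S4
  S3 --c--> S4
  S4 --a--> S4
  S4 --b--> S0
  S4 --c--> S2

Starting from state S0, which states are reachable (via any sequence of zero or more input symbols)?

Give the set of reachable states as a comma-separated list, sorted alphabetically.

BFS from S0:
  visit S0: S0--a-->S1 (new), S0--b-->S2 (new), S0--c-->S2 (seen)
  visit S1: S1--a-->S4 (new), S1--b-->S0 (seen), S1--c-->S3 (new)
  visit S2: S2--a-->S0 (seen), S2--b-->S0 (seen), S2--c-->S4 (seen)
  visit S4: S4--a-->S4 (seen), S4--b-->S0 (seen), S4--c-->S2 (seen)
  visit S3: S3--a-->S1 (seen), S3--b-->S4 (seen), S3--c-->S4 (seen)

Answer: S0, S1, S2, S3, S4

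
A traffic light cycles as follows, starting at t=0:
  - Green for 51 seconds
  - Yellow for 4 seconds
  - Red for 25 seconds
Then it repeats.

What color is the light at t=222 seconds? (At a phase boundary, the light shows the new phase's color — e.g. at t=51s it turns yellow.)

Cycle length = 51 + 4 + 25 = 80s
t = 222, phase_t = 222 mod 80 = 62
62 >= 55 → RED

Answer: red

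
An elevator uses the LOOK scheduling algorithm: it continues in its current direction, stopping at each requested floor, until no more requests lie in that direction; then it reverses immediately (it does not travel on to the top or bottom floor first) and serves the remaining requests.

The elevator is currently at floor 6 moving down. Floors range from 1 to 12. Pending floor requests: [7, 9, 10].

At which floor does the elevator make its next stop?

Answer: 7

Derivation:
Current floor: 6, direction: down
Requests above: [7, 9, 10]
Requests below: []
Moving down but no requests below → reverse; nearest above is min([7, 9, 10]) = 7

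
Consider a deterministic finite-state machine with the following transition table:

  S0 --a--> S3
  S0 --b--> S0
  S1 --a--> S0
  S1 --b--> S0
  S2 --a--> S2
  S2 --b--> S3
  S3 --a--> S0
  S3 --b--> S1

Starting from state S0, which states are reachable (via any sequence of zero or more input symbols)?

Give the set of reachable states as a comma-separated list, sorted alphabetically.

Answer: S0, S1, S3

Derivation:
BFS from S0:
  visit S0: S0--a-->S3 (new), S0--b-->S0 (seen)
  visit S3: S3--a-->S0 (seen), S3--b-->S1 (new)
  visit S1: S1--a-->S0 (seen), S1--b-->S0 (seen)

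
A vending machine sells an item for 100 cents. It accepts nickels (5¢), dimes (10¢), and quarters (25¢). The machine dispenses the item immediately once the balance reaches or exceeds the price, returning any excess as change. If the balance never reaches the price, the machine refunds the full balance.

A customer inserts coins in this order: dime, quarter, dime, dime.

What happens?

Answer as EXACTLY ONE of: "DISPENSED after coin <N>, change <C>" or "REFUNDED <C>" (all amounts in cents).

Answer: REFUNDED 55

Derivation:
Price: 100¢
Coin 1 (dime, 10¢): balance = 10¢
Coin 2 (quarter, 25¢): balance = 35¢
Coin 3 (dime, 10¢): balance = 45¢
Coin 4 (dime, 10¢): balance = 55¢
All coins inserted, balance 55¢ < price 100¢ → REFUND 55¢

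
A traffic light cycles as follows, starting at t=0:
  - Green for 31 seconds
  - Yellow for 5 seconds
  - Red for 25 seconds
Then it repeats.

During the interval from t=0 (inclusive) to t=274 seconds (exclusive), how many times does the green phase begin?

Answer: 5

Derivation:
Cycle = 31+5+25 = 61s
green phase starts at t = k*61 + 0 for k=0,1,2,...
Need k*61+0 < 274 → k < 4.492
k ∈ {0, ..., 4} → 5 starts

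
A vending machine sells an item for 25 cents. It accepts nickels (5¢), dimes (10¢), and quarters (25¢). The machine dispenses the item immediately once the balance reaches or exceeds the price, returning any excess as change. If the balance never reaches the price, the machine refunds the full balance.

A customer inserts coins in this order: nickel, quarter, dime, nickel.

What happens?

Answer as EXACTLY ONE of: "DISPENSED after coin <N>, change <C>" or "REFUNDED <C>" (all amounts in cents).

Answer: DISPENSED after coin 2, change 5

Derivation:
Price: 25¢
Coin 1 (nickel, 5¢): balance = 5¢
Coin 2 (quarter, 25¢): balance = 30¢
  → balance >= price → DISPENSE, change = 30 - 25 = 5¢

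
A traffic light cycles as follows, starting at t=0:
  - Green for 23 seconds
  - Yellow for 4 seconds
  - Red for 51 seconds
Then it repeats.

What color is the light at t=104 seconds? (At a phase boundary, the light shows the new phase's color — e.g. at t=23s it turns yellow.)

Cycle length = 23 + 4 + 51 = 78s
t = 104, phase_t = 104 mod 78 = 26
23 <= 26 < 27 (yellow end) → YELLOW

Answer: yellow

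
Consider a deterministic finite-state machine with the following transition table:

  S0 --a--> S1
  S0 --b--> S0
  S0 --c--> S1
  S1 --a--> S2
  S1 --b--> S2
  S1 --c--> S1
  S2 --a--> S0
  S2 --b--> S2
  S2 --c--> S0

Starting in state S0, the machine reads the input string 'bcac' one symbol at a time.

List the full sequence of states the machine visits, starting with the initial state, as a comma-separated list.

Start: S0
  read 'b': S0 --b--> S0
  read 'c': S0 --c--> S1
  read 'a': S1 --a--> S2
  read 'c': S2 --c--> S0

Answer: S0, S0, S1, S2, S0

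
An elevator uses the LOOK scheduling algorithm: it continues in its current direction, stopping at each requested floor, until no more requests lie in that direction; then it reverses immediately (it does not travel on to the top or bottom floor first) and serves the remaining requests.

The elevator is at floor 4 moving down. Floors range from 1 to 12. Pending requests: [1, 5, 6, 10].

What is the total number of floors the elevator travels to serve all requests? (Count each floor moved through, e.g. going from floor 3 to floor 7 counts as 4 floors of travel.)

Answer: 12

Derivation:
Start at floor 4 moving down, LOOK stop order: [1, 5, 6, 10]
  4 → 1: |1-4| = 3, total = 3
  1 → 5: |5-1| = 4, total = 7
  5 → 6: |6-5| = 1, total = 8
  6 → 10: |10-6| = 4, total = 12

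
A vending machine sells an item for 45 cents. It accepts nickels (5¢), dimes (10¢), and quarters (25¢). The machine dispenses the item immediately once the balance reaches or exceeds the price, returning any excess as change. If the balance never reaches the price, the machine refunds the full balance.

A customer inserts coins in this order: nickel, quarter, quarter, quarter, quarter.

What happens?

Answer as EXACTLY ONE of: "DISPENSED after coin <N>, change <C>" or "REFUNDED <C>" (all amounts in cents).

Answer: DISPENSED after coin 3, change 10

Derivation:
Price: 45¢
Coin 1 (nickel, 5¢): balance = 5¢
Coin 2 (quarter, 25¢): balance = 30¢
Coin 3 (quarter, 25¢): balance = 55¢
  → balance >= price → DISPENSE, change = 55 - 45 = 10¢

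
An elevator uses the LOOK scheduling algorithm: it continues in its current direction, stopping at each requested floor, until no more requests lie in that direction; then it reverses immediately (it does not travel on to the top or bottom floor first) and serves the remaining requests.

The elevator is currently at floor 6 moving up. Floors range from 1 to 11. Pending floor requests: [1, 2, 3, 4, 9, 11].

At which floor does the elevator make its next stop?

Answer: 9

Derivation:
Current floor: 6, direction: up
Requests above: [9, 11]
Requests below: [1, 2, 3, 4]
Moving up and requests lie above → nearest above is min([9, 11]) = 9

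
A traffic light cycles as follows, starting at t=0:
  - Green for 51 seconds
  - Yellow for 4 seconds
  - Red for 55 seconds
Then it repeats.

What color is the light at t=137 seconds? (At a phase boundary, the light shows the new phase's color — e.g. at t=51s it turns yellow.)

Answer: green

Derivation:
Cycle length = 51 + 4 + 55 = 110s
t = 137, phase_t = 137 mod 110 = 27
27 < 51 (green end) → GREEN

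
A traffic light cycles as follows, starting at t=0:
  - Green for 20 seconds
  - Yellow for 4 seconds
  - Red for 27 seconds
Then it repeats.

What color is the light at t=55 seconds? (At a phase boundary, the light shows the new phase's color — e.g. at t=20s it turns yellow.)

Cycle length = 20 + 4 + 27 = 51s
t = 55, phase_t = 55 mod 51 = 4
4 < 20 (green end) → GREEN

Answer: green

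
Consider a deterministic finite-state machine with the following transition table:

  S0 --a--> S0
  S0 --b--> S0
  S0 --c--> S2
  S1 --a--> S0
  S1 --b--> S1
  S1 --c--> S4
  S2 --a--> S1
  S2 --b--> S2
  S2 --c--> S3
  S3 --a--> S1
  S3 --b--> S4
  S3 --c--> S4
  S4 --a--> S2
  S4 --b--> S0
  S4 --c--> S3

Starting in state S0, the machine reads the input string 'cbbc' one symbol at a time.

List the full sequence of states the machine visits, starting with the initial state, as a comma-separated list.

Answer: S0, S2, S2, S2, S3

Derivation:
Start: S0
  read 'c': S0 --c--> S2
  read 'b': S2 --b--> S2
  read 'b': S2 --b--> S2
  read 'c': S2 --c--> S3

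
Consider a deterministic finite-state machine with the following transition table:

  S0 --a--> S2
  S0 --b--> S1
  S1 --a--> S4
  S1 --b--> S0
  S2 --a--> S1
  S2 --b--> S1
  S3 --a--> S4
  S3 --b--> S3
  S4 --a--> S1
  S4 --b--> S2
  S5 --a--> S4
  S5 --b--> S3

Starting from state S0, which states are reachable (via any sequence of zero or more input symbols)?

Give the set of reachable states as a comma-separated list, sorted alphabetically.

BFS from S0:
  visit S0: S0--a-->S2 (new), S0--b-->S1 (new)
  visit S2: S2--a-->S1 (seen), S2--b-->S1 (seen)
  visit S1: S1--a-->S4 (new), S1--b-->S0 (seen)
  visit S4: S4--a-->S1 (seen), S4--b-->S2 (seen)

Answer: S0, S1, S2, S4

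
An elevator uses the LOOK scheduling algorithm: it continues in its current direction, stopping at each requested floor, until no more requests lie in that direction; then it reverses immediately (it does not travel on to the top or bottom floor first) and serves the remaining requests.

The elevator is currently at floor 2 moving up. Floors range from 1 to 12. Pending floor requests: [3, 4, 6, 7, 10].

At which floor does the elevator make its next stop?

Answer: 3

Derivation:
Current floor: 2, direction: up
Requests above: [3, 4, 6, 7, 10]
Requests below: []
Moving up and requests lie above → nearest above is min([3, 4, 6, 7, 10]) = 3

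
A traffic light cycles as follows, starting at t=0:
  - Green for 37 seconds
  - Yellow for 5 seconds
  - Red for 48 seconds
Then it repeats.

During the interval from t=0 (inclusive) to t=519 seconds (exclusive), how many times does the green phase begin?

Answer: 6

Derivation:
Cycle = 37+5+48 = 90s
green phase starts at t = k*90 + 0 for k=0,1,2,...
Need k*90+0 < 519 → k < 5.767
k ∈ {0, ..., 5} → 6 starts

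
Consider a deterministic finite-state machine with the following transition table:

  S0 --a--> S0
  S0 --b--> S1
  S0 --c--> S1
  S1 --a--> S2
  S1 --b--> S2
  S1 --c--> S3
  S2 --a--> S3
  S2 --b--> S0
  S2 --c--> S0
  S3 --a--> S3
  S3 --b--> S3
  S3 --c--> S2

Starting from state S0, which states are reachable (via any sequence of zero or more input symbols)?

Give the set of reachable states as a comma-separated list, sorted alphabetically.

Answer: S0, S1, S2, S3

Derivation:
BFS from S0:
  visit S0: S0--a-->S0 (seen), S0--b-->S1 (new), S0--c-->S1 (seen)
  visit S1: S1--a-->S2 (new), S1--b-->S2 (seen), S1--c-->S3 (new)
  visit S2: S2--a-->S3 (seen), S2--b-->S0 (seen), S2--c-->S0 (seen)
  visit S3: S3--a-->S3 (seen), S3--b-->S3 (seen), S3--c-->S2 (seen)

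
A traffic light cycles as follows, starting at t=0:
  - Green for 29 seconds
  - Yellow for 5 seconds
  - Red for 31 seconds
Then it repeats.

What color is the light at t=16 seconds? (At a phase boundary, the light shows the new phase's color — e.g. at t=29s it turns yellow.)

Answer: green

Derivation:
Cycle length = 29 + 5 + 31 = 65s
t = 16, phase_t = 16 mod 65 = 16
16 < 29 (green end) → GREEN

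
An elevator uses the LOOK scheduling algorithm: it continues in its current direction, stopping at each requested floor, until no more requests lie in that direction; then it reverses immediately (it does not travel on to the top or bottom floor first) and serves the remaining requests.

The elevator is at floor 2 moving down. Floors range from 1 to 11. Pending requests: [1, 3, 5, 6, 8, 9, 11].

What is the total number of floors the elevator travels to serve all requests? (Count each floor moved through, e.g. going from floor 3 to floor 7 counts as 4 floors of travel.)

Start at floor 2 moving down, LOOK stop order: [1, 3, 5, 6, 8, 9, 11]
  2 → 1: |1-2| = 1, total = 1
  1 → 3: |3-1| = 2, total = 3
  3 → 5: |5-3| = 2, total = 5
  5 → 6: |6-5| = 1, total = 6
  6 → 8: |8-6| = 2, total = 8
  8 → 9: |9-8| = 1, total = 9
  9 → 11: |11-9| = 2, total = 11

Answer: 11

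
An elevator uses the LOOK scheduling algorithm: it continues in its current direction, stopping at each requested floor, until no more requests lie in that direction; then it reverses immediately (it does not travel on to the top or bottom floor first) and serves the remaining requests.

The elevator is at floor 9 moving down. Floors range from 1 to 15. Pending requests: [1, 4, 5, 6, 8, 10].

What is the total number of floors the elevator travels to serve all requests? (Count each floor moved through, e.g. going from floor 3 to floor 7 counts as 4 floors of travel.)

Answer: 17

Derivation:
Start at floor 9 moving down, LOOK stop order: [8, 6, 5, 4, 1, 10]
  9 → 8: |8-9| = 1, total = 1
  8 → 6: |6-8| = 2, total = 3
  6 → 5: |5-6| = 1, total = 4
  5 → 4: |4-5| = 1, total = 5
  4 → 1: |1-4| = 3, total = 8
  1 → 10: |10-1| = 9, total = 17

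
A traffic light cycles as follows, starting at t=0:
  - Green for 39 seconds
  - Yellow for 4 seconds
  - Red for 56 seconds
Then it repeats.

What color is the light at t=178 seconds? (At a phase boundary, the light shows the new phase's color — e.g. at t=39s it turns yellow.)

Answer: red

Derivation:
Cycle length = 39 + 4 + 56 = 99s
t = 178, phase_t = 178 mod 99 = 79
79 >= 43 → RED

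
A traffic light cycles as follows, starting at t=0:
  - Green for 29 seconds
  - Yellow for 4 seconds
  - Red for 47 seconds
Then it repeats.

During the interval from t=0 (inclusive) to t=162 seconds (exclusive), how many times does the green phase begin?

Answer: 3

Derivation:
Cycle = 29+4+47 = 80s
green phase starts at t = k*80 + 0 for k=0,1,2,...
Need k*80+0 < 162 → k < 2.025
k ∈ {0, ..., 2} → 3 starts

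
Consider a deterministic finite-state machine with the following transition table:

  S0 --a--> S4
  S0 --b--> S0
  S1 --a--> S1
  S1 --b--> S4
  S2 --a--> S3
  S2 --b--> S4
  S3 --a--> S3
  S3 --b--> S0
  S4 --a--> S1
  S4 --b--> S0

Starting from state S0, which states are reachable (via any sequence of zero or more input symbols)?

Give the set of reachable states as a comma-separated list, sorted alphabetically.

Answer: S0, S1, S4

Derivation:
BFS from S0:
  visit S0: S0--a-->S4 (new), S0--b-->S0 (seen)
  visit S4: S4--a-->S1 (new), S4--b-->S0 (seen)
  visit S1: S1--a-->S1 (seen), S1--b-->S4 (seen)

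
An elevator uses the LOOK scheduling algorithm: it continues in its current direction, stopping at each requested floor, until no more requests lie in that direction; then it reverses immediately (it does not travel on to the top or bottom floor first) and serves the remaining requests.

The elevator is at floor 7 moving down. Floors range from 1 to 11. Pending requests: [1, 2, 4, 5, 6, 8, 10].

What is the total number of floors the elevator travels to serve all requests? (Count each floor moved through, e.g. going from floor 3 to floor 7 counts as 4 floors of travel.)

Answer: 15

Derivation:
Start at floor 7 moving down, LOOK stop order: [6, 5, 4, 2, 1, 8, 10]
  7 → 6: |6-7| = 1, total = 1
  6 → 5: |5-6| = 1, total = 2
  5 → 4: |4-5| = 1, total = 3
  4 → 2: |2-4| = 2, total = 5
  2 → 1: |1-2| = 1, total = 6
  1 → 8: |8-1| = 7, total = 13
  8 → 10: |10-8| = 2, total = 15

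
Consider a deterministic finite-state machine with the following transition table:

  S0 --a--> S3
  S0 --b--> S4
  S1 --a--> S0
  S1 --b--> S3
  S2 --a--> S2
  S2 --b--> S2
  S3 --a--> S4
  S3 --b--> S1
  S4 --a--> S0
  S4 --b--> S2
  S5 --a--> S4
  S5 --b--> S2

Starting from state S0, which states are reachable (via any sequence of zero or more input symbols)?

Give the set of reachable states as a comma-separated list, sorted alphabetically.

BFS from S0:
  visit S0: S0--a-->S3 (new), S0--b-->S4 (new)
  visit S3: S3--a-->S4 (seen), S3--b-->S1 (new)
  visit S4: S4--a-->S0 (seen), S4--b-->S2 (new)
  visit S1: S1--a-->S0 (seen), S1--b-->S3 (seen)
  visit S2: S2--a-->S2 (seen), S2--b-->S2 (seen)

Answer: S0, S1, S2, S3, S4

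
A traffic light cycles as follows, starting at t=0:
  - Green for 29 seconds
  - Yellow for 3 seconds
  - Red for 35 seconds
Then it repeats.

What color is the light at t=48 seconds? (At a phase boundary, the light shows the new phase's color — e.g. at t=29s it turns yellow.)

Answer: red

Derivation:
Cycle length = 29 + 3 + 35 = 67s
t = 48, phase_t = 48 mod 67 = 48
48 >= 32 → RED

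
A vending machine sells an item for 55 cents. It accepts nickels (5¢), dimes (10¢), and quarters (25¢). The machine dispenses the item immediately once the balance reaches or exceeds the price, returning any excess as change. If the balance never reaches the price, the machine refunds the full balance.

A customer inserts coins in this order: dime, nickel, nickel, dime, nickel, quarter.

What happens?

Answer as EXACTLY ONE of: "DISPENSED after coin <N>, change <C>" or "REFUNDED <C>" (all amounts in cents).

Answer: DISPENSED after coin 6, change 5

Derivation:
Price: 55¢
Coin 1 (dime, 10¢): balance = 10¢
Coin 2 (nickel, 5¢): balance = 15¢
Coin 3 (nickel, 5¢): balance = 20¢
Coin 4 (dime, 10¢): balance = 30¢
Coin 5 (nickel, 5¢): balance = 35¢
Coin 6 (quarter, 25¢): balance = 60¢
  → balance >= price → DISPENSE, change = 60 - 55 = 5¢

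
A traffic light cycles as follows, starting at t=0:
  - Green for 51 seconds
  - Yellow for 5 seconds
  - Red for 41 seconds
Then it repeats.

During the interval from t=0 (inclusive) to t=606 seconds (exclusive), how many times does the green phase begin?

Cycle = 51+5+41 = 97s
green phase starts at t = k*97 + 0 for k=0,1,2,...
Need k*97+0 < 606 → k < 6.247
k ∈ {0, ..., 6} → 7 starts

Answer: 7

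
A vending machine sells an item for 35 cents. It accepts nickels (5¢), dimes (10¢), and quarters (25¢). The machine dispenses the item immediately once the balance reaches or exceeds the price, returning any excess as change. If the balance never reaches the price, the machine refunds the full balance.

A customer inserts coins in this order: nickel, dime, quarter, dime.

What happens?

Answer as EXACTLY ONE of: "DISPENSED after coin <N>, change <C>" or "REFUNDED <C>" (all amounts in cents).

Answer: DISPENSED after coin 3, change 5

Derivation:
Price: 35¢
Coin 1 (nickel, 5¢): balance = 5¢
Coin 2 (dime, 10¢): balance = 15¢
Coin 3 (quarter, 25¢): balance = 40¢
  → balance >= price → DISPENSE, change = 40 - 35 = 5¢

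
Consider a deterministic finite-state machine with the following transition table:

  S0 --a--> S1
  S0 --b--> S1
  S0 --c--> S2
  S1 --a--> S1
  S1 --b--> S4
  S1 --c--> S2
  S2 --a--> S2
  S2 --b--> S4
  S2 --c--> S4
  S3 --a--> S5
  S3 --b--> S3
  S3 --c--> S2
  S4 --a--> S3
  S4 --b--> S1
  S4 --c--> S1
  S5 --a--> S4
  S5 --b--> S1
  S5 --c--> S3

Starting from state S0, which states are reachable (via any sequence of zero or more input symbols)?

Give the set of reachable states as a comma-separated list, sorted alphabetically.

Answer: S0, S1, S2, S3, S4, S5

Derivation:
BFS from S0:
  visit S0: S0--a-->S1 (new), S0--b-->S1 (seen), S0--c-->S2 (new)
  visit S1: S1--a-->S1 (seen), S1--b-->S4 (new), S1--c-->S2 (seen)
  visit S2: S2--a-->S2 (seen), S2--b-->S4 (seen), S2--c-->S4 (seen)
  visit S4: S4--a-->S3 (new), S4--b-->S1 (seen), S4--c-->S1 (seen)
  visit S3: S3--a-->S5 (new), S3--b-->S3 (seen), S3--c-->S2 (seen)
  visit S5: S5--a-->S4 (seen), S5--b-->S1 (seen), S5--c-->S3 (seen)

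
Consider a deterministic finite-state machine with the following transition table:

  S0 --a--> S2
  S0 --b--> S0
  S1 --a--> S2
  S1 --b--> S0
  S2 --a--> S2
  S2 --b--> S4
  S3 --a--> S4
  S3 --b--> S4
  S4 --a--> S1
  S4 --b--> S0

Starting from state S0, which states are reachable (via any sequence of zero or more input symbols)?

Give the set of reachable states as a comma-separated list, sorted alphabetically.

Answer: S0, S1, S2, S4

Derivation:
BFS from S0:
  visit S0: S0--a-->S2 (new), S0--b-->S0 (seen)
  visit S2: S2--a-->S2 (seen), S2--b-->S4 (new)
  visit S4: S4--a-->S1 (new), S4--b-->S0 (seen)
  visit S1: S1--a-->S2 (seen), S1--b-->S0 (seen)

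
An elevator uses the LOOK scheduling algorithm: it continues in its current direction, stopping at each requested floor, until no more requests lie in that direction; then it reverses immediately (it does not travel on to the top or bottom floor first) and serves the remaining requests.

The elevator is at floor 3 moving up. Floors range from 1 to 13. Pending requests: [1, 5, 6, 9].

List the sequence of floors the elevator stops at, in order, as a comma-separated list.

Answer: 5, 6, 9, 1

Derivation:
Current: 3, moving UP
Serve above first (ascending): [5, 6, 9]
Then reverse, serve below (descending): [1]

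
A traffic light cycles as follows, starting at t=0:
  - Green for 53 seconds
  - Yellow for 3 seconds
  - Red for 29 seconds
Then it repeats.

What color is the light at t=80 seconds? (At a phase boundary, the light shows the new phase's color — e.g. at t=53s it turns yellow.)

Answer: red

Derivation:
Cycle length = 53 + 3 + 29 = 85s
t = 80, phase_t = 80 mod 85 = 80
80 >= 56 → RED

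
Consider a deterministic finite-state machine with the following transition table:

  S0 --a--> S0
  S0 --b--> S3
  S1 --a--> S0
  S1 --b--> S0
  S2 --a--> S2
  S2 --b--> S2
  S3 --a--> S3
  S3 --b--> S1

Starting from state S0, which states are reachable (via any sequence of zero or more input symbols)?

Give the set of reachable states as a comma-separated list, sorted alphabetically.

BFS from S0:
  visit S0: S0--a-->S0 (seen), S0--b-->S3 (new)
  visit S3: S3--a-->S3 (seen), S3--b-->S1 (new)
  visit S1: S1--a-->S0 (seen), S1--b-->S0 (seen)

Answer: S0, S1, S3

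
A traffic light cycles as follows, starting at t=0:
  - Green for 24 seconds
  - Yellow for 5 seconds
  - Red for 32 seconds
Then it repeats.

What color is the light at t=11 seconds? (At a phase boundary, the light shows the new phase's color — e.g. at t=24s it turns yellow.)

Cycle length = 24 + 5 + 32 = 61s
t = 11, phase_t = 11 mod 61 = 11
11 < 24 (green end) → GREEN

Answer: green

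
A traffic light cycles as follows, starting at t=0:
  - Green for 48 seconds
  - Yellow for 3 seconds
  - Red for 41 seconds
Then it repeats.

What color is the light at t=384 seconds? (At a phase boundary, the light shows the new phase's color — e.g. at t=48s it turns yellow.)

Cycle length = 48 + 3 + 41 = 92s
t = 384, phase_t = 384 mod 92 = 16
16 < 48 (green end) → GREEN

Answer: green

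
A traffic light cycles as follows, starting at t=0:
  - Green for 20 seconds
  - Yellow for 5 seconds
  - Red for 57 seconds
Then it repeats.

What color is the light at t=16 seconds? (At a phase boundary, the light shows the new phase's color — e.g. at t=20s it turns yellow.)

Answer: green

Derivation:
Cycle length = 20 + 5 + 57 = 82s
t = 16, phase_t = 16 mod 82 = 16
16 < 20 (green end) → GREEN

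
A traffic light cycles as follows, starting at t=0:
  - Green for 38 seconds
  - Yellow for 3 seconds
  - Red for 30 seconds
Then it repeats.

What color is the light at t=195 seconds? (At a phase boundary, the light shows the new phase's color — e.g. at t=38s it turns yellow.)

Answer: red

Derivation:
Cycle length = 38 + 3 + 30 = 71s
t = 195, phase_t = 195 mod 71 = 53
53 >= 41 → RED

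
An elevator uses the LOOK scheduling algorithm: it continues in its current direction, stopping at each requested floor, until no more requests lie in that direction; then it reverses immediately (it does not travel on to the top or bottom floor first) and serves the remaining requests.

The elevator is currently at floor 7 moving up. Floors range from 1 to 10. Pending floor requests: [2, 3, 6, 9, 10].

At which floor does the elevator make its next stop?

Current floor: 7, direction: up
Requests above: [9, 10]
Requests below: [2, 3, 6]
Moving up and requests lie above → nearest above is min([9, 10]) = 9

Answer: 9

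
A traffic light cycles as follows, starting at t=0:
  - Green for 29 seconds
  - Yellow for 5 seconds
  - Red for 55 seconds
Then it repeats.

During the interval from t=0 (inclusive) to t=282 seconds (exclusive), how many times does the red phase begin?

Answer: 3

Derivation:
Cycle = 29+5+55 = 89s
red phase starts at t = k*89 + 34 for k=0,1,2,...
Need k*89+34 < 282 → k < 2.787
k ∈ {0, ..., 2} → 3 starts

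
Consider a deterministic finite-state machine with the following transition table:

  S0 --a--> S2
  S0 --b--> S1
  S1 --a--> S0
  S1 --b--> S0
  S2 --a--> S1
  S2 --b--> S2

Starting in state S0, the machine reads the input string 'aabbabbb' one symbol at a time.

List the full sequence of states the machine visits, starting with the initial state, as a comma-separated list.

Start: S0
  read 'a': S0 --a--> S2
  read 'a': S2 --a--> S1
  read 'b': S1 --b--> S0
  read 'b': S0 --b--> S1
  read 'a': S1 --a--> S0
  read 'b': S0 --b--> S1
  read 'b': S1 --b--> S0
  read 'b': S0 --b--> S1

Answer: S0, S2, S1, S0, S1, S0, S1, S0, S1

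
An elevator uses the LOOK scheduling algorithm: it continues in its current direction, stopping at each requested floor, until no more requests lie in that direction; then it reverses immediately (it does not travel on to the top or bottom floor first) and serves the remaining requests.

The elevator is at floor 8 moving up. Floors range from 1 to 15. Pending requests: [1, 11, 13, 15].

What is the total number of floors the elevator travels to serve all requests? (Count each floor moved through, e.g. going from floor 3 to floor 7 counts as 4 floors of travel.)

Start at floor 8 moving up, LOOK stop order: [11, 13, 15, 1]
  8 → 11: |11-8| = 3, total = 3
  11 → 13: |13-11| = 2, total = 5
  13 → 15: |15-13| = 2, total = 7
  15 → 1: |1-15| = 14, total = 21

Answer: 21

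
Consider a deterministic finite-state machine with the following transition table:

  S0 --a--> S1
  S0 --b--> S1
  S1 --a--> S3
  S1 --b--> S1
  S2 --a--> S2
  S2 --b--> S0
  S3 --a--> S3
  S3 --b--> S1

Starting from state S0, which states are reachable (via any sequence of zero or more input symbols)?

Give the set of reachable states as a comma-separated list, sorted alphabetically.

Answer: S0, S1, S3

Derivation:
BFS from S0:
  visit S0: S0--a-->S1 (new), S0--b-->S1 (seen)
  visit S1: S1--a-->S3 (new), S1--b-->S1 (seen)
  visit S3: S3--a-->S3 (seen), S3--b-->S1 (seen)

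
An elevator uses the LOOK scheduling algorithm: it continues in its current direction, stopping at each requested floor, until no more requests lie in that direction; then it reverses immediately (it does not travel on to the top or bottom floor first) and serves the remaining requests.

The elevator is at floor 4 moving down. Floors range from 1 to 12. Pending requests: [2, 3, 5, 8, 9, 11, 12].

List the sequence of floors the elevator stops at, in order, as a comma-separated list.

Current: 4, moving DOWN
Serve below first (descending): [3, 2]
Then reverse, serve above (ascending): [5, 8, 9, 11, 12]

Answer: 3, 2, 5, 8, 9, 11, 12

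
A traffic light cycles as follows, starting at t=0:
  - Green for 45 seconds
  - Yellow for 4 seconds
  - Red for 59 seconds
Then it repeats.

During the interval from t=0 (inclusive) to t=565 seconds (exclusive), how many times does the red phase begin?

Cycle = 45+4+59 = 108s
red phase starts at t = k*108 + 49 for k=0,1,2,...
Need k*108+49 < 565 → k < 4.778
k ∈ {0, ..., 4} → 5 starts

Answer: 5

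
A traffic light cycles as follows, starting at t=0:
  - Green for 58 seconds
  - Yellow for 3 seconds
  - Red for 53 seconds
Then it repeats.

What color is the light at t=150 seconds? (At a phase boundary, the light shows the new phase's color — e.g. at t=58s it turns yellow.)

Answer: green

Derivation:
Cycle length = 58 + 3 + 53 = 114s
t = 150, phase_t = 150 mod 114 = 36
36 < 58 (green end) → GREEN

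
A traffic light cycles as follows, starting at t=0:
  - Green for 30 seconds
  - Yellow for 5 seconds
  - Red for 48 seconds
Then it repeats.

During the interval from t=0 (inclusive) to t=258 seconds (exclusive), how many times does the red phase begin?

Answer: 3

Derivation:
Cycle = 30+5+48 = 83s
red phase starts at t = k*83 + 35 for k=0,1,2,...
Need k*83+35 < 258 → k < 2.687
k ∈ {0, ..., 2} → 3 starts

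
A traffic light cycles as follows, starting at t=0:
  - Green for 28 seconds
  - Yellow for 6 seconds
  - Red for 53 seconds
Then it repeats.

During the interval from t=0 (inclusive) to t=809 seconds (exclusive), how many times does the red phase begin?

Cycle = 28+6+53 = 87s
red phase starts at t = k*87 + 34 for k=0,1,2,...
Need k*87+34 < 809 → k < 8.908
k ∈ {0, ..., 8} → 9 starts

Answer: 9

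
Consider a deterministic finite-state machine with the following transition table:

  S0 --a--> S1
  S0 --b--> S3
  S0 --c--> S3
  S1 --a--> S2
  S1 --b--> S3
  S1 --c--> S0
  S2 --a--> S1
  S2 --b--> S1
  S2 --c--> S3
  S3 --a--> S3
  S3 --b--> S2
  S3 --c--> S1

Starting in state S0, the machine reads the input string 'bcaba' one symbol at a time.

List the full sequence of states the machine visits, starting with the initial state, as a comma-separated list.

Start: S0
  read 'b': S0 --b--> S3
  read 'c': S3 --c--> S1
  read 'a': S1 --a--> S2
  read 'b': S2 --b--> S1
  read 'a': S1 --a--> S2

Answer: S0, S3, S1, S2, S1, S2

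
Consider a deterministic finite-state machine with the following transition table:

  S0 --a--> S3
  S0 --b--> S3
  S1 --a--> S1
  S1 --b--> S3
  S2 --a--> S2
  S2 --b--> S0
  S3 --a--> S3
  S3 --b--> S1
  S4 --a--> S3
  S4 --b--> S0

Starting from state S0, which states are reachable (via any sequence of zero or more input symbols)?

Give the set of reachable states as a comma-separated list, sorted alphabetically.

Answer: S0, S1, S3

Derivation:
BFS from S0:
  visit S0: S0--a-->S3 (new), S0--b-->S3 (seen)
  visit S3: S3--a-->S3 (seen), S3--b-->S1 (new)
  visit S1: S1--a-->S1 (seen), S1--b-->S3 (seen)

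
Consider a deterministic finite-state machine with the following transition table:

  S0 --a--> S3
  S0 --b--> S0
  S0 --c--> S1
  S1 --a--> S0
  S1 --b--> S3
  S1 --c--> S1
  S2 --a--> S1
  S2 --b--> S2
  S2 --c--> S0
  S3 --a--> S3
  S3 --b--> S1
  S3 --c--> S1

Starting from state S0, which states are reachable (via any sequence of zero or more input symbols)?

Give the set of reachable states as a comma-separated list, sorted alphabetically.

Answer: S0, S1, S3

Derivation:
BFS from S0:
  visit S0: S0--a-->S3 (new), S0--b-->S0 (seen), S0--c-->S1 (new)
  visit S3: S3--a-->S3 (seen), S3--b-->S1 (seen), S3--c-->S1 (seen)
  visit S1: S1--a-->S0 (seen), S1--b-->S3 (seen), S1--c-->S1 (seen)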